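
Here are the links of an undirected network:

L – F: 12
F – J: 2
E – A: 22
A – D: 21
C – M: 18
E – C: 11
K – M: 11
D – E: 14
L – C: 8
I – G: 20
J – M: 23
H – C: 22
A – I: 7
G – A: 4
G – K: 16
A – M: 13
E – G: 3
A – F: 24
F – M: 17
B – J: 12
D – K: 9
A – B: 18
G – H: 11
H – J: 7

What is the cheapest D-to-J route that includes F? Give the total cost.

Shortest D→F: D → K → M → F = 37
Best F to J: F → J costing 2
Total via F: 37 + 2 = 39.

39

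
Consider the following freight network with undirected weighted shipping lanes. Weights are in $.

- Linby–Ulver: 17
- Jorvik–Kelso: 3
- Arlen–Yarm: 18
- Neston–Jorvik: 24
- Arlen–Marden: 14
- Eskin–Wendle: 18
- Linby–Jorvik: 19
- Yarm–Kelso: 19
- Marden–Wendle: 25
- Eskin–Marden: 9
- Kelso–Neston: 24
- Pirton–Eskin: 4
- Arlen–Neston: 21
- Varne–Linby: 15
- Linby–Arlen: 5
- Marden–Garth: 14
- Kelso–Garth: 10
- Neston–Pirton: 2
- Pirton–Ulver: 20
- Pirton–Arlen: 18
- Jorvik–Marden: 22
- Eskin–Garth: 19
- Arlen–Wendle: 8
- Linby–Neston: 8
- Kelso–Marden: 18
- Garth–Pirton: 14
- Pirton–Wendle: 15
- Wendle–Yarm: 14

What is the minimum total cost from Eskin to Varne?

Candidate routes:
Eskin → Marden → Arlen → Linby → Varne: 9+14+5+15 = 43
Eskin → Wendle → Arlen → Linby → Varne: 18+8+5+15 = 46
Eskin → Pirton → Neston → Linby → Varne: 4+2+8+15 = 29
Eskin → Pirton → Arlen → Linby → Varne: 4+18+5+15 = 42
Cheapest is Eskin → Pirton → Neston → Linby → Varne at $29.

$29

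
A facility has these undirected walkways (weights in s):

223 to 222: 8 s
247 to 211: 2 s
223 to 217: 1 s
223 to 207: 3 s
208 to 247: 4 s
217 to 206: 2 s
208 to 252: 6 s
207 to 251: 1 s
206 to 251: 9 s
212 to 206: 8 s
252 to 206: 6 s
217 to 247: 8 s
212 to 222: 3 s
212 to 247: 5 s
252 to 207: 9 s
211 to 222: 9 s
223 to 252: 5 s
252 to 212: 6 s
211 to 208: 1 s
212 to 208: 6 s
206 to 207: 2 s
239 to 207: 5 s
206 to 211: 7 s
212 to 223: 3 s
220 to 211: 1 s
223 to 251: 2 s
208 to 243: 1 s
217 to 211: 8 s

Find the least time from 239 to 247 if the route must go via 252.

22 s

Shortest 239→252: 239 → 207 → 206 → 252 = 13
Best 252 to 247: 252 → 208 → 211 → 247 costing 9
Total via 252: 13 + 9 = 22 s.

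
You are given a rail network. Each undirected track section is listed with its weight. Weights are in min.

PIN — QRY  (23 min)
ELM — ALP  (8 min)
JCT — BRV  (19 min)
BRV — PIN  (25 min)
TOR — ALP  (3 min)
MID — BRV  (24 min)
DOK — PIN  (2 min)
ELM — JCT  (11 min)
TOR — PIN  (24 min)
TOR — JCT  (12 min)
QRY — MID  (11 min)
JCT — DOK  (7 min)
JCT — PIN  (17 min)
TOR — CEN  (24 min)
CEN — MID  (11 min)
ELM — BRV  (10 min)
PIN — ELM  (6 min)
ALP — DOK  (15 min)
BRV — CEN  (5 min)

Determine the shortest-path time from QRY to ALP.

Settle nodes by increasing distance from QRY:
QRY: 0
MID: 11  (via QRY)
CEN: 22  (via MID)
PIN: 23  (via QRY)
DOK: 25  (via PIN)
BRV: 27  (via CEN)
ELM: 29  (via PIN)
JCT: 32  (via DOK)
ALP: 37  (via ELM)
Shortest route: QRY–PIN–ELM–ALP = 37 min.

37 min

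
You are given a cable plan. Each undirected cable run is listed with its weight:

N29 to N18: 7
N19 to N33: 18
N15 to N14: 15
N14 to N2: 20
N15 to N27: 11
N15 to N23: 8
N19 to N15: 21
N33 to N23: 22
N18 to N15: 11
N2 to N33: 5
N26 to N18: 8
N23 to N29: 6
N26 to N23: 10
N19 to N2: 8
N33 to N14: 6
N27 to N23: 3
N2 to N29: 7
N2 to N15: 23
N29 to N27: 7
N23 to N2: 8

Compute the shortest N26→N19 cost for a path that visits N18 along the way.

30

Best N26 to N18: N26–N18 costing 8
Best N18 to N19: N18–N29–N2–N19 costing 22
Total via N18: 8 + 22 = 30.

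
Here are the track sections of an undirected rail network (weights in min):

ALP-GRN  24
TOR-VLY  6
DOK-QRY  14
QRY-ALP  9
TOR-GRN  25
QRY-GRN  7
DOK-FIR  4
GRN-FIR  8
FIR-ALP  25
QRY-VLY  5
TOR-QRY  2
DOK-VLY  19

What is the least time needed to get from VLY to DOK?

Running Dijkstra from VLY:
VLY: 0
QRY: 5  (via VLY)
TOR: 6  (via VLY)
GRN: 12  (via QRY)
ALP: 14  (via QRY)
DOK: 19  (via VLY)
Shortest route: VLY–DOK = 19 min.

19 min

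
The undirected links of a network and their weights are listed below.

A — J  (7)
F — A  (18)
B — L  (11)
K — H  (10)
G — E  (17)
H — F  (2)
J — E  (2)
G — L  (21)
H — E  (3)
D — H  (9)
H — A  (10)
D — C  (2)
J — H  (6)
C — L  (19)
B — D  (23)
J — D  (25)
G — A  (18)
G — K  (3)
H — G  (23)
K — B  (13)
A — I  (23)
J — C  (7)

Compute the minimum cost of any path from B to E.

Enumerating some paths:
B → K → H → J → E: 13+10+6+2 = 31
B → K → H → E: 13+10+3 = 26
The minimum is 26 via B → K → H → E.

26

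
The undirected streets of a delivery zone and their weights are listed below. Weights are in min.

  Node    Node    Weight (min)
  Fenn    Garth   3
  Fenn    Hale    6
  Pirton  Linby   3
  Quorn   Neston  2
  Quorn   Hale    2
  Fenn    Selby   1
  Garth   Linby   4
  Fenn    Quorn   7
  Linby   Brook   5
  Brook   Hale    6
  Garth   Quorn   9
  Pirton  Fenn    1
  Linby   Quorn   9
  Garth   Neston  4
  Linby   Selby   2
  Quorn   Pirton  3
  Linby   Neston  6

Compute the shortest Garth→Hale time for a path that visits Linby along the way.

12 min

Best Garth to Linby: Garth–Linby costing 4
Best Linby to Hale: Linby–Pirton–Quorn–Hale costing 8
Total via Linby: 4 + 8 = 12 min.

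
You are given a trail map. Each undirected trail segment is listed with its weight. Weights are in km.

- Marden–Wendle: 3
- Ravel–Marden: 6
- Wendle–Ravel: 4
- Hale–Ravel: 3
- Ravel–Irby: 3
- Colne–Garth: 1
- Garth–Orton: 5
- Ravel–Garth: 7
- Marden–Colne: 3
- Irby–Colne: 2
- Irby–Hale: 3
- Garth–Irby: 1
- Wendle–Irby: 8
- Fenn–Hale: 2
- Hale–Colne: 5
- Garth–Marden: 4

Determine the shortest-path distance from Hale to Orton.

Shortest distances from Hale:
Hale: 0
Fenn: 2  (via Hale)
Irby: 3  (via Hale)
Ravel: 3  (via Hale)
Garth: 4  (via Irby)
Colne: 5  (via Hale)
Wendle: 7  (via Ravel)
Marden: 8  (via Garth)
Orton: 9  (via Garth)
Shortest route: Hale → Irby → Garth → Orton = 9 km.

9 km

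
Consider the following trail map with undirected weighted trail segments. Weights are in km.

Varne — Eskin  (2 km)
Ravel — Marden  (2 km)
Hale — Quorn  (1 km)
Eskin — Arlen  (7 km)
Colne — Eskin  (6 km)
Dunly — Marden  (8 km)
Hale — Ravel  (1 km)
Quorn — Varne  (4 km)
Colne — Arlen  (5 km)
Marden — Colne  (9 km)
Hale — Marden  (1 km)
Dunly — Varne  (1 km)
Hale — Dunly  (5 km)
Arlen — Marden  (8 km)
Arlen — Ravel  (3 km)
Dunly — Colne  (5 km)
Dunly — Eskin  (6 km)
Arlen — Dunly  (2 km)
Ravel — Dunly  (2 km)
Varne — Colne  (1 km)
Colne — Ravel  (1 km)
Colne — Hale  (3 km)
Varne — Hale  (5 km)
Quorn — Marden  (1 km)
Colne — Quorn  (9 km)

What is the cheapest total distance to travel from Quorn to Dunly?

Enumerating some paths:
Quorn - Hale - Ravel - Colne - Varne - Dunly: 1+1+1+1+1 = 5
Quorn - Hale - Ravel - Dunly: 1+1+2 = 4
Quorn - Marden - Ravel - Dunly: 1+2+2 = 5
The minimum is 4 km via Quorn - Hale - Ravel - Dunly.

4 km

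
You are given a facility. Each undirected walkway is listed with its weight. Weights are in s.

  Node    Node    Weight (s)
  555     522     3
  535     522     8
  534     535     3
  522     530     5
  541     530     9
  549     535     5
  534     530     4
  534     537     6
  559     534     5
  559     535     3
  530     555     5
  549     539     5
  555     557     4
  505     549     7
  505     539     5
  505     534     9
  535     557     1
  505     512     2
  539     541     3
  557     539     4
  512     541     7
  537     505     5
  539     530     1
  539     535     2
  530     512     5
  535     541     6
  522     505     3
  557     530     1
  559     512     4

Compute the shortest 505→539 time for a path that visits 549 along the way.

12 s

Shortest 505→549: 505–549 = 7
Shortest 549→539: 549–539 = 5
Total via 549: 7 + 5 = 12 s.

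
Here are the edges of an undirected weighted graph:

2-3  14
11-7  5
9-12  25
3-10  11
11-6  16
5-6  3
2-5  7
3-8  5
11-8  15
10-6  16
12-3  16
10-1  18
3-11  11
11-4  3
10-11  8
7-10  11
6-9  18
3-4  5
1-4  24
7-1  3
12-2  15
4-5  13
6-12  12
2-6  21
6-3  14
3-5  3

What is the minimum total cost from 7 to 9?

37

Running Dijkstra from 7:
7: 0
1: 3  (via 7)
11: 5  (via 7)
4: 8  (via 11)
10: 11  (via 7)
3: 13  (via 4)
5: 16  (via 3)
8: 18  (via 3)
6: 19  (via 5)
2: 23  (via 5)
12: 29  (via 3)
9: 37  (via 6)
Shortest route: 7 → 11 → 4 → 3 → 5 → 6 → 9 = 37.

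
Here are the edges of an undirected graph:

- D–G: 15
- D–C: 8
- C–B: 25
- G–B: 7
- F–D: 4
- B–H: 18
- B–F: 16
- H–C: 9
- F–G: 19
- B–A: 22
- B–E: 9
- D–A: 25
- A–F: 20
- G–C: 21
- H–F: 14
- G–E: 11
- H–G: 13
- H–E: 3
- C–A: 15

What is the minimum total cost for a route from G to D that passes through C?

Shortest G→C: G–C = 21
Best C to D: C–D costing 8
Total via C: 21 + 8 = 29.

29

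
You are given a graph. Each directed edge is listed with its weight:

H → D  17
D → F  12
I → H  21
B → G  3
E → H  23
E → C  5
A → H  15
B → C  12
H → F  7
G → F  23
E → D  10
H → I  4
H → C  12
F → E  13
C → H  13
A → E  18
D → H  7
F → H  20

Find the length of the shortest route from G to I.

47

Candidate routes:
G → F → E → D → H → I: 23+13+10+7+4 = 57
G → F → H → I: 23+20+4 = 47
G → F → E → C → H → I: 23+13+5+13+4 = 58
Cheapest is G → F → H → I at 47.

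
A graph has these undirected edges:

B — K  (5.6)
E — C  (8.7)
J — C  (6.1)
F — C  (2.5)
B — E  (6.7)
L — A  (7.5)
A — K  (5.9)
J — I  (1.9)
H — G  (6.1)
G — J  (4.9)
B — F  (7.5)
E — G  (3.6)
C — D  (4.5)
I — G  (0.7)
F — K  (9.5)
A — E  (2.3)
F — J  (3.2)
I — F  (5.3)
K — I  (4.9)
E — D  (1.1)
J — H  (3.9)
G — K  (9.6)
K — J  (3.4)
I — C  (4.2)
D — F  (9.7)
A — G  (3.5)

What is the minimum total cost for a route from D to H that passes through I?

11.2

Best D to I: D → E → G → I costing 5.4
Best I to H: I → J → H costing 5.8
Total via I: 5.4 + 5.8 = 11.2.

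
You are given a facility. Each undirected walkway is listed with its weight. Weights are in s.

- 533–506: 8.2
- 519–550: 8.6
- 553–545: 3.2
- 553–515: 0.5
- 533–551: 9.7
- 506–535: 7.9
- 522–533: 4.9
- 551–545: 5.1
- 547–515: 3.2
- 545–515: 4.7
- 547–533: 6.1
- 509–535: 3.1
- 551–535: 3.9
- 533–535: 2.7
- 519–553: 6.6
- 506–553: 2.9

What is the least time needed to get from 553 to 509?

13.9 s

Enumerating some paths:
553–506–533–535–509: 2.9+8.2+2.7+3.1 = 16.9
553–545–551–535–509: 3.2+5.1+3.9+3.1 = 15.3
553–515–547–533–535–509: 0.5+3.2+6.1+2.7+3.1 = 15.6
553–506–535–509: 2.9+7.9+3.1 = 13.9
Cheapest is 553–506–535–509 at 13.9 s.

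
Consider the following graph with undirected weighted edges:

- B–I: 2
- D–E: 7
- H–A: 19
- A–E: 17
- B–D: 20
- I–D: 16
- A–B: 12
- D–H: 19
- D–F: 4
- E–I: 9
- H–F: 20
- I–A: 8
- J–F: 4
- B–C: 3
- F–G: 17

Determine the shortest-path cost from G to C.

Shortest distances from G:
G: 0
F: 17  (via G)
D: 21  (via F)
J: 21  (via F)
E: 28  (via D)
H: 37  (via F)
I: 37  (via D)
B: 39  (via I)
C: 42  (via B)
Shortest route: G → F → D → I → B → C = 42.

42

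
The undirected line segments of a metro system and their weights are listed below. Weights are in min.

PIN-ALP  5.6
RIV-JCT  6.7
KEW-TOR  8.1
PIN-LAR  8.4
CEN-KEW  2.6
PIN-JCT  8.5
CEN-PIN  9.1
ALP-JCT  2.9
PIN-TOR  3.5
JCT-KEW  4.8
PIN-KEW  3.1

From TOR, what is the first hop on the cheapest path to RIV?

Candidate routes:
TOR–PIN–ALP–JCT–RIV: 3.5+5.6+2.9+6.7 = 18.7
TOR–PIN–KEW–JCT–RIV: 3.5+3.1+4.8+6.7 = 18.1
TOR–PIN–JCT–RIV: 3.5+8.5+6.7 = 18.7
TOR–KEW–JCT–RIV: 8.1+4.8+6.7 = 19.6
The minimum is 18.1 min via TOR–PIN–KEW–JCT–RIV.
So from TOR the first move is to PIN.

PIN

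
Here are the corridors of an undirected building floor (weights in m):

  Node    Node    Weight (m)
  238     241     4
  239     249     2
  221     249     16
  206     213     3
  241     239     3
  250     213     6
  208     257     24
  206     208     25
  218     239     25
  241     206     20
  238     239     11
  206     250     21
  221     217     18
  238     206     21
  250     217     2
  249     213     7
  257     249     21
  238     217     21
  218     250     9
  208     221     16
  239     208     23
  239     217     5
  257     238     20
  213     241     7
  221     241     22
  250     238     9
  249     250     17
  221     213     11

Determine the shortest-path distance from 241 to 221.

18 m

Enumerating some paths:
241 → 239 → 249 → 221: 3+2+16 = 21
241 → 213 → 221: 7+11 = 18
241 → 221: 22 = 22
The minimum is 18 m via 241 → 213 → 221.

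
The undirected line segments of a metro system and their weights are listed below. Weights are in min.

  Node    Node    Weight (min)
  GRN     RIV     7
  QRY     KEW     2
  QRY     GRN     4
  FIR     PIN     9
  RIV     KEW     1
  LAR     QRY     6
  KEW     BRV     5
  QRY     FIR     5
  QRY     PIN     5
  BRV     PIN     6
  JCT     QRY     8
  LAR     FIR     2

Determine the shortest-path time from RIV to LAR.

Enumerating some paths:
RIV → KEW → QRY → FIR → LAR: 1+2+5+2 = 10
RIV → KEW → QRY → LAR: 1+2+6 = 9
The minimum is 9 min via RIV → KEW → QRY → LAR.

9 min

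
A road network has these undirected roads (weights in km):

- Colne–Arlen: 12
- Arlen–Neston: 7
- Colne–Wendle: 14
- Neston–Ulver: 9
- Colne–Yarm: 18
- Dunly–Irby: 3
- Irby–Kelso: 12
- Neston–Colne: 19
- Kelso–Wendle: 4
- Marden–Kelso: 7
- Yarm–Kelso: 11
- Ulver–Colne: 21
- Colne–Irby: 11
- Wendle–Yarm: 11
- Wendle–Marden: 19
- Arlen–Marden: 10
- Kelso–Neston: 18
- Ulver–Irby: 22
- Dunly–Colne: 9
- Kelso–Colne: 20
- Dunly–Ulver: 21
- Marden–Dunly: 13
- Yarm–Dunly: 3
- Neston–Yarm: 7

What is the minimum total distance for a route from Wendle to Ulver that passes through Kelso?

Shortest Wendle→Kelso: Wendle → Kelso = 4
Shortest Kelso→Ulver: Kelso → Neston → Ulver = 27
Total via Kelso: 4 + 27 = 31 km.

31 km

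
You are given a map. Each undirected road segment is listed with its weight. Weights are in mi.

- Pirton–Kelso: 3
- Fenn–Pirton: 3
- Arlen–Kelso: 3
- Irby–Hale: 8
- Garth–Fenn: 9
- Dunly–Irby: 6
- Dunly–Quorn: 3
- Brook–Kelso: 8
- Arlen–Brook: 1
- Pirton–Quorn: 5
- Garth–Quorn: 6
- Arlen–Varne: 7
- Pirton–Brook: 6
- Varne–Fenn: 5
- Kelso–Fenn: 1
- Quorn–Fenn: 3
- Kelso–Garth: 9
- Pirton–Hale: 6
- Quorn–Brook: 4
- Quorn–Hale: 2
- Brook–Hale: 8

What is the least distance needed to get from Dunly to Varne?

11 mi

Settle nodes by increasing distance from Dunly:
Dunly: 0
Quorn: 3  (via Dunly)
Hale: 5  (via Quorn)
Fenn: 6  (via Quorn)
Irby: 6  (via Dunly)
Kelso: 7  (via Fenn)
Brook: 7  (via Quorn)
Pirton: 8  (via Quorn)
Arlen: 8  (via Brook)
Garth: 9  (via Quorn)
Varne: 11  (via Fenn)
Shortest route: Dunly → Quorn → Fenn → Varne = 11 mi.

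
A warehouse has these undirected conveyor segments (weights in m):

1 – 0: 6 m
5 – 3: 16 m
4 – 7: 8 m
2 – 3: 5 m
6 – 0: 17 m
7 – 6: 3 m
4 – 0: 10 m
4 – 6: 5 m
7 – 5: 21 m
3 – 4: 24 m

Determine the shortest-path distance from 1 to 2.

Running Dijkstra from 1:
1: 0
0: 6  (via 1)
4: 16  (via 0)
6: 21  (via 4)
7: 24  (via 4)
3: 40  (via 4)
2: 45  (via 3)
Shortest route: 1–0–4–3–2 = 45 m.

45 m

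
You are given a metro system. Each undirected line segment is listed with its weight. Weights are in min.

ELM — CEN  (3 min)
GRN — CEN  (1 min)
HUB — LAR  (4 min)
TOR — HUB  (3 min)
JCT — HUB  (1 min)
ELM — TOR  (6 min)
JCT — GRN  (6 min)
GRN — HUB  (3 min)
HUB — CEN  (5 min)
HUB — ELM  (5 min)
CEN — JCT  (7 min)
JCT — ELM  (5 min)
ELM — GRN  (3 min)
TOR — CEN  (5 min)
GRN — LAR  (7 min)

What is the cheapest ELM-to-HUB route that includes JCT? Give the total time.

6 min

Shortest ELM→JCT: ELM–JCT = 5
Shortest JCT→HUB: JCT–HUB = 1
Total via JCT: 5 + 1 = 6 min.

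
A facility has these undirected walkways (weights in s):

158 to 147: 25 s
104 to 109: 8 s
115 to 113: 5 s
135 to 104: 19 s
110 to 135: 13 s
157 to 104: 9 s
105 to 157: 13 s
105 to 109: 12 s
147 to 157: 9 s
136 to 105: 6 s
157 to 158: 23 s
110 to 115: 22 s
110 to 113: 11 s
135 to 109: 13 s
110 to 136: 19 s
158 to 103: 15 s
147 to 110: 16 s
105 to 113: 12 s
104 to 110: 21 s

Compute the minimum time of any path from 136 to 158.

42 s

Running Dijkstra from 136:
136: 0
105: 6  (via 136)
113: 18  (via 105)
109: 18  (via 105)
110: 19  (via 136)
157: 19  (via 105)
115: 23  (via 113)
104: 26  (via 109)
147: 28  (via 157)
135: 31  (via 109)
158: 42  (via 157)
Shortest route: 136–105–157–158 = 42 s.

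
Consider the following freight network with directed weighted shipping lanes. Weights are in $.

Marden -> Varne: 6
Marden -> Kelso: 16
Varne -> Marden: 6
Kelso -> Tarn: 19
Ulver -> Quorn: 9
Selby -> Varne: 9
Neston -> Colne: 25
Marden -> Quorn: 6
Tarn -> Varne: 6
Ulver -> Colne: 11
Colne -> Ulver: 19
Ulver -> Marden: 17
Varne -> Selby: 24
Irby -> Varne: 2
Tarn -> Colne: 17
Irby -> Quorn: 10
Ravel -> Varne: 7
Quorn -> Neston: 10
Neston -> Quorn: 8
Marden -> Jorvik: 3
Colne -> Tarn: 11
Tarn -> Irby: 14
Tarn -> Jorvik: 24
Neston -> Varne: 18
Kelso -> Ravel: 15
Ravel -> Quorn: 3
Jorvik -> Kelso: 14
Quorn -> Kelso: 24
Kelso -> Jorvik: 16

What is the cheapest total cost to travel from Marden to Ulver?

Settle nodes by increasing distance from Marden:
Marden: 0
Jorvik: 3  (via Marden)
Varne: 6  (via Marden)
Quorn: 6  (via Marden)
Kelso: 16  (via Marden)
Neston: 16  (via Quorn)
Selby: 30  (via Varne)
Ravel: 31  (via Kelso)
Tarn: 35  (via Kelso)
Colne: 41  (via Neston)
Irby: 49  (via Tarn)
Ulver: 60  (via Colne)
Shortest route: Marden–Quorn–Neston–Colne–Ulver = $60.

$60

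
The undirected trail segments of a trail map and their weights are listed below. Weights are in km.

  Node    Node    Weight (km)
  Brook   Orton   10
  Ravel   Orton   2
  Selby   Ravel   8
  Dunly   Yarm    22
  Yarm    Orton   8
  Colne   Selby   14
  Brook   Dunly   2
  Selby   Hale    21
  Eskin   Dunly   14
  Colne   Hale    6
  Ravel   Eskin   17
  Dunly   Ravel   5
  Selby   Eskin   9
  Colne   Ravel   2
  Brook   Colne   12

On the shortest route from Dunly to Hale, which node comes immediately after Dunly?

Compare a few routes:
Dunly → Ravel → Colne → Hale: 5+2+6 = 13
Dunly → Brook → Colne → Hale: 2+12+6 = 20
Cheapest is Dunly → Ravel → Colne → Hale at 13 km.
So from Dunly the first move is to Ravel.

Ravel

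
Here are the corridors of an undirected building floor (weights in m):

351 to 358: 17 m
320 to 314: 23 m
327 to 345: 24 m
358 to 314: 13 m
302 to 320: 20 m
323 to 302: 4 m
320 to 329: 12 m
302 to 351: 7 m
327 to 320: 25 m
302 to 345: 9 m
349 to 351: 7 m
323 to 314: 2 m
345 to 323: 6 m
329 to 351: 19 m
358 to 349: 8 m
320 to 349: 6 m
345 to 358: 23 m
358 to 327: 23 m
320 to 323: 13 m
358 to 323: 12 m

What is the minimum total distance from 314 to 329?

Enumerating some paths:
314 - 323 - 302 - 351 - 329: 2+4+7+19 = 32
314 - 320 - 329: 23+12 = 35
314 - 323 - 320 - 329: 2+13+12 = 27
Cheapest is 314 - 323 - 320 - 329 at 27 m.

27 m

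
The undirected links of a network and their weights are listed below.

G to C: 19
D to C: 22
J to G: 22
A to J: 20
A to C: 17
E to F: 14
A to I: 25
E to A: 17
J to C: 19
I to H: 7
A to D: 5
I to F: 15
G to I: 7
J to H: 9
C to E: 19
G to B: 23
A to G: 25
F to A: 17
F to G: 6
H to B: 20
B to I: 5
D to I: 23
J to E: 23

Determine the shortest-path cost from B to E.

Compare a few routes:
B → G → F → E: 23+6+14 = 43
B → I → H → J → E: 5+7+9+23 = 44
B → I → G → F → E: 5+7+6+14 = 32
B → I → F → E: 5+15+14 = 34
Cheapest is B → I → G → F → E at 32.

32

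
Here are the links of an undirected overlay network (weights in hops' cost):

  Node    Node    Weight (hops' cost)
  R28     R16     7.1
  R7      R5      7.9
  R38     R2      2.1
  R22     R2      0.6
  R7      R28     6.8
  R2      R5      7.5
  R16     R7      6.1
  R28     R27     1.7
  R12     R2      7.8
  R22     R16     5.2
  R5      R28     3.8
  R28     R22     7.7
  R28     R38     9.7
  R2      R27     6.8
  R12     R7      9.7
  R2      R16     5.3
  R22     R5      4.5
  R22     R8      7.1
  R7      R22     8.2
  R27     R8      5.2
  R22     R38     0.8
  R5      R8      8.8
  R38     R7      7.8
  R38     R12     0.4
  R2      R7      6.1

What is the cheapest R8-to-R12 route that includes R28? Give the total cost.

Best R8 to R28: R8 → R27 → R28 costing 6.9
Shortest R28→R12: R28 → R22 → R38 → R12 = 8.9
Total via R28: 6.9 + 8.9 = 15.8 hops' cost.

15.8 hops' cost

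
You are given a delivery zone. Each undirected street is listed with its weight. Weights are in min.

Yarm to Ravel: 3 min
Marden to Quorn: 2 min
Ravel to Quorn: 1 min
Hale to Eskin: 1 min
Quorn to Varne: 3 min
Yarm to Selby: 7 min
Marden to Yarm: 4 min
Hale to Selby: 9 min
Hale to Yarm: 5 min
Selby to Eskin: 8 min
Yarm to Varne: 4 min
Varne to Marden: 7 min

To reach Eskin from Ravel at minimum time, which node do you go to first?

Yarm

Candidate routes:
Ravel–Quorn–Marden–Yarm–Hale–Eskin: 1+2+4+5+1 = 13
Ravel–Yarm–Hale–Eskin: 3+5+1 = 9
Ravel–Yarm–Selby–Eskin: 3+7+8 = 18
Ravel–Quorn–Varne–Yarm–Hale–Eskin: 1+3+4+5+1 = 14
The minimum is 9 min via Ravel–Yarm–Hale–Eskin.
So from Ravel the first move is to Yarm.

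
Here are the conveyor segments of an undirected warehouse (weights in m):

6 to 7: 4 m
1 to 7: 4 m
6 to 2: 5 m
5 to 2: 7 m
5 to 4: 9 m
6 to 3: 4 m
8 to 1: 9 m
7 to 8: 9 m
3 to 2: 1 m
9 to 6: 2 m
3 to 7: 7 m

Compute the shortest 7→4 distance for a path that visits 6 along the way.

25 m

Best 7 to 6: 7 → 6 costing 4
Best 6 to 4: 6 → 2 → 5 → 4 costing 21
Total via 6: 4 + 21 = 25 m.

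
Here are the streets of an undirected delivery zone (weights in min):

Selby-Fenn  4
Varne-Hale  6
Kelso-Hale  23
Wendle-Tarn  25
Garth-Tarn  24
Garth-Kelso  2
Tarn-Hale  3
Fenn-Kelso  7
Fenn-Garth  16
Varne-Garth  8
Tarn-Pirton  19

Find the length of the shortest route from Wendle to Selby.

Settle nodes by increasing distance from Wendle:
Wendle: 0
Tarn: 25  (via Wendle)
Hale: 28  (via Tarn)
Varne: 34  (via Hale)
Garth: 42  (via Varne)
Pirton: 44  (via Tarn)
Kelso: 44  (via Garth)
Fenn: 51  (via Kelso)
Selby: 55  (via Fenn)
Shortest route: Wendle–Tarn–Hale–Varne–Garth–Kelso–Fenn–Selby = 55 min.

55 min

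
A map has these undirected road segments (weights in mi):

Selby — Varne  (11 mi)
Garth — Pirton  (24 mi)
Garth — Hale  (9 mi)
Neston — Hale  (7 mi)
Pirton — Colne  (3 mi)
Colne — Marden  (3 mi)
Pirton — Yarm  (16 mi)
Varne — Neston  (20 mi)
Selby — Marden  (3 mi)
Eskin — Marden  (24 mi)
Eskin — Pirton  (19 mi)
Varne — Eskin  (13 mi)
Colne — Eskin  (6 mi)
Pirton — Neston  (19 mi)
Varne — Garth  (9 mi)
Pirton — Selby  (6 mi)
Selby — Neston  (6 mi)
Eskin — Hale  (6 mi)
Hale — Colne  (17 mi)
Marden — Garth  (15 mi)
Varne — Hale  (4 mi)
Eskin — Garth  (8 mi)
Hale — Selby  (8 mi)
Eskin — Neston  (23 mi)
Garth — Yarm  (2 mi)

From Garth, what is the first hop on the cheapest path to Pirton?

Compare a few routes:
Garth–Eskin–Colne–Pirton: 8+6+3 = 17
Garth–Yarm–Pirton: 2+16 = 18
Garth–Marden–Colne–Pirton: 15+3+3 = 21
The minimum is 17 mi via Garth–Eskin–Colne–Pirton.
So from Garth the first move is to Eskin.

Eskin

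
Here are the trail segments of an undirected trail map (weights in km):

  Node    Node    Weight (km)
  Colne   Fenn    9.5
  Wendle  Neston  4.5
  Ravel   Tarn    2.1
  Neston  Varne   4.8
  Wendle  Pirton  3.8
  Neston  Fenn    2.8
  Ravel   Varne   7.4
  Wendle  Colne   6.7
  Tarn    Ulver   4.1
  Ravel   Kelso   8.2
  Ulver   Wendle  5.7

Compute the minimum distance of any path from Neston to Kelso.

20.4 km

Running Dijkstra from Neston:
Neston: 0
Fenn: 2.8  (via Neston)
Wendle: 4.5  (via Neston)
Varne: 4.8  (via Neston)
Pirton: 8.3  (via Wendle)
Ulver: 10.2  (via Wendle)
Colne: 11.2  (via Wendle)
Ravel: 12.2  (via Varne)
Tarn: 14.3  (via Ulver)
Kelso: 20.4  (via Ravel)
Shortest route: Neston–Varne–Ravel–Kelso = 20.4 km.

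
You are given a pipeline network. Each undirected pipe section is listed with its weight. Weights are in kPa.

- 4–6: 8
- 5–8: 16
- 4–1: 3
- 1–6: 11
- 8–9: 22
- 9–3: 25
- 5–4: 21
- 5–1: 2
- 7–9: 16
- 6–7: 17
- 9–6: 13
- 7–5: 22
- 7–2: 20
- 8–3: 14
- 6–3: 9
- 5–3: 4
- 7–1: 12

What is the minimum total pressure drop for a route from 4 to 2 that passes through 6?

45 kPa

Shortest 4→6: 4 → 6 = 8
Best 6 to 2: 6 → 7 → 2 costing 37
Total via 6: 8 + 37 = 45 kPa.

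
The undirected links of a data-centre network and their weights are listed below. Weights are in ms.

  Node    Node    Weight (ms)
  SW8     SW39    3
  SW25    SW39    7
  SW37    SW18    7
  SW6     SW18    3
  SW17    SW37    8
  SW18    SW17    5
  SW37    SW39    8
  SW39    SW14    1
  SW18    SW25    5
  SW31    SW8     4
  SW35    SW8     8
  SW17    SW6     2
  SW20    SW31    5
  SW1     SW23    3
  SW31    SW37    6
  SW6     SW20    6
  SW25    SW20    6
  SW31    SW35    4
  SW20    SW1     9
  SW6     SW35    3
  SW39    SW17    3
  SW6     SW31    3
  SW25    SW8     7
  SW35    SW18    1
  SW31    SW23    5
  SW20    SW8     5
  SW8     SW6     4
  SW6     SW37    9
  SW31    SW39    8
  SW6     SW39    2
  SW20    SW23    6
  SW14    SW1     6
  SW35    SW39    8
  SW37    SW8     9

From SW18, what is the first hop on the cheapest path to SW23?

SW35

Compare a few routes:
SW18–SW6–SW31–SW23: 3+3+5 = 11
SW18–SW35–SW31–SW23: 1+4+5 = 10
SW18–SW35–SW6–SW31–SW23: 1+3+3+5 = 12
SW18–SW6–SW20–SW23: 3+6+6 = 15
The minimum is 10 ms via SW18–SW35–SW31–SW23.
So from SW18 the first move is to SW35.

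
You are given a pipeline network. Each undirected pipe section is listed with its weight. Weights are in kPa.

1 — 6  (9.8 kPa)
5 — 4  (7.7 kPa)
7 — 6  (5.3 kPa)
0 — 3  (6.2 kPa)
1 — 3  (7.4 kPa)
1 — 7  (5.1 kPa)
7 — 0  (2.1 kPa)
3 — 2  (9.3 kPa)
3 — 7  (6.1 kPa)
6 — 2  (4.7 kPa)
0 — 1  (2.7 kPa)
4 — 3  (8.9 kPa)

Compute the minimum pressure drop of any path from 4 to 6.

Candidate routes:
4 - 3 - 0 - 7 - 6: 8.9+6.2+2.1+5.3 = 22.5
4 - 3 - 7 - 6: 8.9+6.1+5.3 = 20.3
Cheapest is 4 - 3 - 7 - 6 at 20.3 kPa.

20.3 kPa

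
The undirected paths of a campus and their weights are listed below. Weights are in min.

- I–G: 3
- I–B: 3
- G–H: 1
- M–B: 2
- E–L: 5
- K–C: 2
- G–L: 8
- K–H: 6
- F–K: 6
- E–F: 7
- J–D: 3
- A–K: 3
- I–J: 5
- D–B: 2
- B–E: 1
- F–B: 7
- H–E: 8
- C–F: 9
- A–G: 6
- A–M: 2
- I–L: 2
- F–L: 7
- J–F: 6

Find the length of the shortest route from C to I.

12 min

Compare a few routes:
C → K → A → G → I: 2+3+6+3 = 14
C → K → A → M → B → E → L → I: 2+3+2+2+1+5+2 = 17
C → K → A → M → B → I: 2+3+2+2+3 = 12
Cheapest is C → K → A → M → B → I at 12 min.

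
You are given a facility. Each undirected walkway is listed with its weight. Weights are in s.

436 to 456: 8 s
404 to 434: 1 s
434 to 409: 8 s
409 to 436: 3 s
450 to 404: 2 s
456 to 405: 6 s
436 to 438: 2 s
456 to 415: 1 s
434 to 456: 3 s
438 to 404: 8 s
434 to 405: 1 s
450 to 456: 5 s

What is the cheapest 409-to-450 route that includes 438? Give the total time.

15 s

Shortest 409→438: 409 → 436 → 438 = 5
Best 438 to 450: 438 → 404 → 450 costing 10
Total via 438: 5 + 10 = 15 s.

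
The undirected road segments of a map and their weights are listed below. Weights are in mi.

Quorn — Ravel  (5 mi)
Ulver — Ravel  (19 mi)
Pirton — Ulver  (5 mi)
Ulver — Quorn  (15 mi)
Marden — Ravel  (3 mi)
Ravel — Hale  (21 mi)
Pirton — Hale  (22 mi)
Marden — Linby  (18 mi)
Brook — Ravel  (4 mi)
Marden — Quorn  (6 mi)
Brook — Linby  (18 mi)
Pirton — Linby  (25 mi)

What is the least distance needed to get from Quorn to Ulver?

15 mi

Settle nodes by increasing distance from Quorn:
Quorn: 0
Ravel: 5  (via Quorn)
Marden: 6  (via Quorn)
Brook: 9  (via Ravel)
Ulver: 15  (via Quorn)
Shortest route: Quorn → Ulver = 15 mi.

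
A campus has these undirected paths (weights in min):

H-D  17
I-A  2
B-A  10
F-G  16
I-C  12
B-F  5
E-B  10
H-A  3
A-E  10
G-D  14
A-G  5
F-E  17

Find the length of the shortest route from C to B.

Shortest distances from C:
C: 0
I: 12  (via C)
A: 14  (via I)
H: 17  (via A)
G: 19  (via A)
B: 24  (via A)
Shortest route: C → I → A → B = 24 min.

24 min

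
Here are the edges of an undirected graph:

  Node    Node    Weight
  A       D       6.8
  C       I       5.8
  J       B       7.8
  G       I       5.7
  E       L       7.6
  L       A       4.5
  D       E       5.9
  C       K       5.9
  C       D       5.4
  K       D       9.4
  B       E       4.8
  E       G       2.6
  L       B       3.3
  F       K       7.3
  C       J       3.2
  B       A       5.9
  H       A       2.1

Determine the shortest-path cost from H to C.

Enumerating some paths:
H–A–B–J–C: 2.1+5.9+7.8+3.2 = 19
H–A–L–B–J–C: 2.1+4.5+3.3+7.8+3.2 = 20.9
H–A–D–C: 2.1+6.8+5.4 = 14.3
Cheapest is H–A–D–C at 14.3.

14.3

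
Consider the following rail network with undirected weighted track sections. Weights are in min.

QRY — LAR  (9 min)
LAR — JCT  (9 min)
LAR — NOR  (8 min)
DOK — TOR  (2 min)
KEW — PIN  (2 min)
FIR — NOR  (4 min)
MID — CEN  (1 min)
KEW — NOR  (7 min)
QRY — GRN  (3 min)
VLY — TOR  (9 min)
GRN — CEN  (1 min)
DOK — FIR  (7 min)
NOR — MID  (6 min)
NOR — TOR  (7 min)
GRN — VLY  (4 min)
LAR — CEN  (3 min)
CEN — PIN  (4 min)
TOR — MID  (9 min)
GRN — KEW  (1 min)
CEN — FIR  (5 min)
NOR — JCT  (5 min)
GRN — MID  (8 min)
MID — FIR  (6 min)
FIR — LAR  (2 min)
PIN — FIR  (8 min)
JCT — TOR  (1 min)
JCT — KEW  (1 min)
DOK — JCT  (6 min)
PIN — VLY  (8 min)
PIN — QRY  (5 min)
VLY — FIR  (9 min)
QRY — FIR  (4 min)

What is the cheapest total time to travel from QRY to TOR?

6 min

Candidate routes:
QRY–PIN–KEW–JCT–TOR: 5+2+1+1 = 9
QRY–GRN–CEN–PIN–KEW–JCT–TOR: 3+1+4+2+1+1 = 12
QRY–GRN–KEW–JCT–TOR: 3+1+1+1 = 6
The minimum is 6 min via QRY–GRN–KEW–JCT–TOR.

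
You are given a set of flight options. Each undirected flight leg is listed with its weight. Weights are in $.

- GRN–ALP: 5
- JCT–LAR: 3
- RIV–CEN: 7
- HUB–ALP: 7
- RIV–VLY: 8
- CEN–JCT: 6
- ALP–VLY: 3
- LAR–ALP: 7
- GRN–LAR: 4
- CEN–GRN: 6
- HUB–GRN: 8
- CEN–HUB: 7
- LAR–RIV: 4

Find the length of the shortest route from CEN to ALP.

$11

Running Dijkstra from CEN:
CEN: 0
GRN: 6  (via CEN)
JCT: 6  (via CEN)
HUB: 7  (via CEN)
RIV: 7  (via CEN)
LAR: 9  (via JCT)
ALP: 11  (via GRN)
Shortest route: CEN–GRN–ALP = $11.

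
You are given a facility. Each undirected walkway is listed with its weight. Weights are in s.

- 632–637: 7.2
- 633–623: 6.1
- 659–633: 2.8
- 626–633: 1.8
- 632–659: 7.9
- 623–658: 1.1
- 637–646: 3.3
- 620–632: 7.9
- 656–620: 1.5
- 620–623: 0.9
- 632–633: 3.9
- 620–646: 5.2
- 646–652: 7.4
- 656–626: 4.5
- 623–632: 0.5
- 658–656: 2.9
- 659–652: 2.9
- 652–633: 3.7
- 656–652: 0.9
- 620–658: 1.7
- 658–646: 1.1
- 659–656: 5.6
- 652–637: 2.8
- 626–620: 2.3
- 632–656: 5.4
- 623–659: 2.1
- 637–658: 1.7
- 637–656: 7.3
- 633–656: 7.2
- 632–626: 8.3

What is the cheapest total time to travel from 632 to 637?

3.3 s

Shortest distances from 632:
632: 0
623: 0.5  (via 632)
620: 1.4  (via 623)
658: 1.6  (via 623)
659: 2.6  (via 623)
646: 2.7  (via 658)
656: 2.9  (via 620)
637: 3.3  (via 658)
Shortest route: 632–623–658–637 = 3.3 s.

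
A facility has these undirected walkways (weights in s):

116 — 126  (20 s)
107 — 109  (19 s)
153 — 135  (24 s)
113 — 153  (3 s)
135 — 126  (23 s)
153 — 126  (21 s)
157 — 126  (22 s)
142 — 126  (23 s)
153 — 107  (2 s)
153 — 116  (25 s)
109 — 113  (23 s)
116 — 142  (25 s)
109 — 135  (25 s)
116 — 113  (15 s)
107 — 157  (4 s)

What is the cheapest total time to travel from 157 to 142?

Compare a few routes:
157 - 107 - 153 - 126 - 142: 4+2+21+23 = 50
157 - 126 - 142: 22+23 = 45
157 - 107 - 153 - 113 - 116 - 142: 4+2+3+15+25 = 49
157 - 107 - 153 - 116 - 142: 4+2+25+25 = 56
Cheapest is 157 - 126 - 142 at 45 s.

45 s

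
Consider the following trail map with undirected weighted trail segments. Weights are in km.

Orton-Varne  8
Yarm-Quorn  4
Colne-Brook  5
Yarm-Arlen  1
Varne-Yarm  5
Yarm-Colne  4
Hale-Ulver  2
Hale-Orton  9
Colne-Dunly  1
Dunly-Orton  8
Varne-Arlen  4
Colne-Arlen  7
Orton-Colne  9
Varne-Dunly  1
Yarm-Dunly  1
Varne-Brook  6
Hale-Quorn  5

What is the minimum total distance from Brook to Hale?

16 km

Candidate routes:
Brook - Varne - Dunly - Yarm - Quorn - Hale: 6+1+1+4+5 = 17
Brook - Colne - Dunly - Yarm - Quorn - Hale: 5+1+1+4+5 = 16
The minimum is 16 km via Brook - Colne - Dunly - Yarm - Quorn - Hale.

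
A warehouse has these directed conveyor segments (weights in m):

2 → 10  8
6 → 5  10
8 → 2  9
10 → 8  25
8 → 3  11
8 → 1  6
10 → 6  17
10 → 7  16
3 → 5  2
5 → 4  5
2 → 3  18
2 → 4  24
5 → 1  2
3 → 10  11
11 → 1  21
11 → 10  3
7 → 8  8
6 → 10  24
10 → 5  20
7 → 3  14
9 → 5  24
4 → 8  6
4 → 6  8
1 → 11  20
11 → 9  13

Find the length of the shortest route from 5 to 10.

25 m

Enumerating some paths:
5 - 4 - 8 - 2 - 10: 5+6+9+8 = 28
5 - 4 - 6 - 10: 5+8+24 = 37
5 - 4 - 8 - 3 - 10: 5+6+11+11 = 33
5 - 1 - 11 - 10: 2+20+3 = 25
Cheapest is 5 - 1 - 11 - 10 at 25 m.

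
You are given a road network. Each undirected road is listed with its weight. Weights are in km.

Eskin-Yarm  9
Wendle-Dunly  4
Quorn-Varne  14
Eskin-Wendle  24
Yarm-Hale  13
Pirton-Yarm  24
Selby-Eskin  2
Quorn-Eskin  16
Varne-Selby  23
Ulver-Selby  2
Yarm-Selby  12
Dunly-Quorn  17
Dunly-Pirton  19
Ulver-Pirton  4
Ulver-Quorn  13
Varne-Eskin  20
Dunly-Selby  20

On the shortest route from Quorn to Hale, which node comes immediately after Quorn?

Enumerating some paths:
Quorn–Eskin–Yarm–Hale: 16+9+13 = 38
Quorn–Ulver–Selby–Eskin–Yarm–Hale: 13+2+2+9+13 = 39
Quorn–Ulver–Selby–Yarm–Hale: 13+2+12+13 = 40
The minimum is 38 km via Quorn–Eskin–Yarm–Hale.
So from Quorn the first move is to Eskin.

Eskin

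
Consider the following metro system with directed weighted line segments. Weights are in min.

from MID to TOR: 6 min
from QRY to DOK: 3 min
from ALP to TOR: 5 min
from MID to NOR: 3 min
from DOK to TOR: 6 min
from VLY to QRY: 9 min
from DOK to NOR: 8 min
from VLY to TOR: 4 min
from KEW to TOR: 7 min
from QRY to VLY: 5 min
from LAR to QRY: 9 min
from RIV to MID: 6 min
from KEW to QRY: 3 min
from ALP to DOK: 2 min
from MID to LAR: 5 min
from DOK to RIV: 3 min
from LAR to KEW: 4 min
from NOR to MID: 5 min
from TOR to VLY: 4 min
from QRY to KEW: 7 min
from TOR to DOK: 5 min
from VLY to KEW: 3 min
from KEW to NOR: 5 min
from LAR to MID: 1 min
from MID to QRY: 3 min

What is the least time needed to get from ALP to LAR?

16 min

Compare a few routes:
ALP–TOR–VLY–KEW–NOR–MID–LAR: 5+4+3+5+5+5 = 27
ALP–DOK–RIV–MID–LAR: 2+3+6+5 = 16
ALP–TOR–DOK–RIV–MID–LAR: 5+5+3+6+5 = 24
ALP–DOK–NOR–MID–LAR: 2+8+5+5 = 20
Cheapest is ALP–DOK–RIV–MID–LAR at 16 min.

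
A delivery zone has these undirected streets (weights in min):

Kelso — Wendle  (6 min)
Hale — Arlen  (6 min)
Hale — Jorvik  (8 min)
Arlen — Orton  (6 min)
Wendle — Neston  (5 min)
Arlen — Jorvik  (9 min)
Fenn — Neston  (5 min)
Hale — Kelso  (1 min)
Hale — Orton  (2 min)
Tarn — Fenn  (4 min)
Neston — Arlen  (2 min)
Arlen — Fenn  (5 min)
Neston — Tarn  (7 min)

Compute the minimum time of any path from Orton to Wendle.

9 min

Enumerating some paths:
Orton → Hale → Kelso → Wendle: 2+1+6 = 9
Orton → Arlen → Neston → Wendle: 6+2+5 = 13
The minimum is 9 min via Orton → Hale → Kelso → Wendle.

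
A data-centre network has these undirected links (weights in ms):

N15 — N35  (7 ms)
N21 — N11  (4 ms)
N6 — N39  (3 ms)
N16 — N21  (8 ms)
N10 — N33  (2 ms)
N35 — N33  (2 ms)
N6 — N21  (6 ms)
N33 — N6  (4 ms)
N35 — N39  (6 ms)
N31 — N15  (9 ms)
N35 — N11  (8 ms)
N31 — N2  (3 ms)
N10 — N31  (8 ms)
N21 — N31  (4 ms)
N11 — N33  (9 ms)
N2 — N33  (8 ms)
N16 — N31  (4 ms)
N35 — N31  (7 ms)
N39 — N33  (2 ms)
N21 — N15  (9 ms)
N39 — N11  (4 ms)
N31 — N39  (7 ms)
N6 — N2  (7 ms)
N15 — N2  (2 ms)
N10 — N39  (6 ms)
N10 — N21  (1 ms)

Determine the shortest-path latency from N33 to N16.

11 ms

Running Dijkstra from N33:
N33: 0
N10: 2  (via N33)
N39: 2  (via N33)
N35: 2  (via N33)
N21: 3  (via N10)
N6: 4  (via N33)
N11: 6  (via N39)
N31: 7  (via N21)
N2: 8  (via N33)
N15: 9  (via N35)
N16: 11  (via N21)
Shortest route: N33–N10–N21–N16 = 11 ms.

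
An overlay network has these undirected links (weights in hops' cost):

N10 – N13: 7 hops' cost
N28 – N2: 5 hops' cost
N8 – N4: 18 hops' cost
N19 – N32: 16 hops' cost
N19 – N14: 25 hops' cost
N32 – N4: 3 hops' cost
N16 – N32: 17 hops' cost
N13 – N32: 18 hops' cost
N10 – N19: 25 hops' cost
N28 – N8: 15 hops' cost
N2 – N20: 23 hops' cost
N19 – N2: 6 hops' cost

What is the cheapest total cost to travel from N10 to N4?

28 hops' cost

Running Dijkstra from N10:
N10: 0
N13: 7  (via N10)
N19: 25  (via N10)
N32: 25  (via N13)
N4: 28  (via N32)
Shortest route: N10 → N13 → N32 → N4 = 28 hops' cost.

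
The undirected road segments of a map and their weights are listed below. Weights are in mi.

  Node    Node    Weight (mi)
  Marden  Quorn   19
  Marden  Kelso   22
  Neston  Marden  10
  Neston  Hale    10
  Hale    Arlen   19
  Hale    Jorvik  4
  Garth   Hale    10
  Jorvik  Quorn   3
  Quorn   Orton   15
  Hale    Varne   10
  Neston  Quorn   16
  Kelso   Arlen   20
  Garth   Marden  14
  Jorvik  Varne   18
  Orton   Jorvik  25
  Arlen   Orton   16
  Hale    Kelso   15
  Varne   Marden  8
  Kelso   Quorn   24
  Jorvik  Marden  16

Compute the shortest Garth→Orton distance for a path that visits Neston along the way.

Best Garth to Neston: Garth → Hale → Neston costing 20
Shortest Neston→Orton: Neston → Quorn → Orton = 31
Total via Neston: 20 + 31 = 51 mi.

51 mi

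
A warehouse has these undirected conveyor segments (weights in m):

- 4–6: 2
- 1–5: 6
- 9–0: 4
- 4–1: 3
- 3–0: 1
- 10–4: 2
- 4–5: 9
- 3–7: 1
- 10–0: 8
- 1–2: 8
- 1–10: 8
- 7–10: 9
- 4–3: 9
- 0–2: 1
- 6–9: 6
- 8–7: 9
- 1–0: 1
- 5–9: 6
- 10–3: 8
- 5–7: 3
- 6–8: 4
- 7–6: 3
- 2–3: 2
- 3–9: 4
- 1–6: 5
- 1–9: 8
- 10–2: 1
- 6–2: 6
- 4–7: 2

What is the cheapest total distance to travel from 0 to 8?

Settle nodes by increasing distance from 0:
0: 0
1: 1  (via 0)
2: 1  (via 0)
3: 1  (via 0)
7: 2  (via 3)
10: 2  (via 2)
4: 4  (via 1)
9: 4  (via 0)
5: 5  (via 7)
6: 5  (via 7)
8: 9  (via 6)
Shortest route: 0–3–7–6–8 = 9 m.

9 m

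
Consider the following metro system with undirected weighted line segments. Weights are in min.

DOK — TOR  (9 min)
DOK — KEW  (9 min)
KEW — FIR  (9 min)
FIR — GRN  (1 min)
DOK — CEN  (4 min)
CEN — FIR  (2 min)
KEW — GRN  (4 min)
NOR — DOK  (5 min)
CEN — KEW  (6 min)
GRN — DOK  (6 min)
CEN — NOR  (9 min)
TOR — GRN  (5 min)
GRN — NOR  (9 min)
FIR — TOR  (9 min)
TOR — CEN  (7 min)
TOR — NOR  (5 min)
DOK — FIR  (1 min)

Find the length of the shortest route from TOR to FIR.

6 min

Compare a few routes:
TOR → GRN → FIR: 5+1 = 6
TOR → FIR: 9 = 9
TOR → CEN → FIR: 7+2 = 9
The minimum is 6 min via TOR → GRN → FIR.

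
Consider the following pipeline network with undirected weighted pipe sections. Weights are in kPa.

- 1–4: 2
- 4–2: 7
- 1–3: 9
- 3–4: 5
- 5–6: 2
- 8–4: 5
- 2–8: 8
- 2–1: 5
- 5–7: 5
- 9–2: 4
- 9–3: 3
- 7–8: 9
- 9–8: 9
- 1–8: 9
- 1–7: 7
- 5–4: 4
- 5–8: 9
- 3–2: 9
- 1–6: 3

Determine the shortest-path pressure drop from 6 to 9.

Shortest distances from 6:
6: 0
5: 2  (via 6)
1: 3  (via 6)
4: 5  (via 1)
7: 7  (via 5)
2: 8  (via 1)
3: 10  (via 4)
8: 10  (via 4)
9: 12  (via 2)
Shortest route: 6 → 1 → 2 → 9 = 12 kPa.

12 kPa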